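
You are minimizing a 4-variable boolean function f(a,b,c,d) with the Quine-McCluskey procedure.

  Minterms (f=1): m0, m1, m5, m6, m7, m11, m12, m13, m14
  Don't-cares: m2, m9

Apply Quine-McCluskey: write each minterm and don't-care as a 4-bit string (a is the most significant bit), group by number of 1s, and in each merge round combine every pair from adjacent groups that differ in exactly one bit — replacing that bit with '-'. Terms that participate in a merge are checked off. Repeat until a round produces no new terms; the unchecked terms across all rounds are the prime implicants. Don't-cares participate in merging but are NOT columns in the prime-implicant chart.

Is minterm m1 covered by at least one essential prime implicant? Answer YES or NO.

[col 0] 0000*, 0001*, 0010*, 0101*, 0110*, 0111*, 1001*, 1011*, 1100*, 1101*, 1110*
[col 1] -001*, -101*, -110, 0-01*, 0-10, 00-0, 000-, 01-1, 011-, 1-01*, 10-1, 11-0, 110-
[col 2] --01
Prime implicants: --01, -110, 0-10, 00-0, 000-, 01-1, 011-, 10-1, 11-0, 110-
PI chart (minterm → PIs covering it):
  0 | 00-0,000-
  1 | --01,000-
  5 | --01,01-1
  6 | -110,0-10,011-
  7 | 01-1,011-
  11 | 10-1  (sole → essential)
  12 | 11-0,110-
  13 | --01,110-
  14 | -110,11-0
Essential prime implicants: 10-1

NO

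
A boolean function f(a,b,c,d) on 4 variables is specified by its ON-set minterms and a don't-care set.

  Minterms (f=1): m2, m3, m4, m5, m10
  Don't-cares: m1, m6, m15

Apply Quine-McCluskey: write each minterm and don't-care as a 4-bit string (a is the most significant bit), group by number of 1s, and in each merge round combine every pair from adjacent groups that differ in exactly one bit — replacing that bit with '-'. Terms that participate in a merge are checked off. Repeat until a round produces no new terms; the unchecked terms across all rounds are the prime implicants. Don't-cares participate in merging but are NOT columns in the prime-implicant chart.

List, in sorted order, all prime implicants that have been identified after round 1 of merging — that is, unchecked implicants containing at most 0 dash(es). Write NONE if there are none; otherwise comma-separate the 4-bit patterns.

1111

size-2^0 implicants → 0001(✓)  0010(✓)  0011(✓)  0100(✓)  0101(✓)  0110(✓)  1010(✓)  1111
size-2^1 implicants → -010  0-01  0-10  00-1  001-  01-0  010-
Unchecked terms (primes): -010, 0-01, 0-10, 00-1, 001-, 01-0, 010-, 1111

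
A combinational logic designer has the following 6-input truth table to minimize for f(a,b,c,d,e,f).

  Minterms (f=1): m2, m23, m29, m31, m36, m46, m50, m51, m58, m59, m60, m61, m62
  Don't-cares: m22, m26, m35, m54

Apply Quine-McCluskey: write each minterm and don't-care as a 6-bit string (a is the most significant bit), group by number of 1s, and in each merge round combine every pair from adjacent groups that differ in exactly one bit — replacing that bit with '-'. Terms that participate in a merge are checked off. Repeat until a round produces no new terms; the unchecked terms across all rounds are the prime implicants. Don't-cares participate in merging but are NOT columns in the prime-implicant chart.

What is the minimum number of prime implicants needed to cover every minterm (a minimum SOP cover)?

size-2^0 implicants → 000010  010110(✓)  010111(✓)  011010(✓)  011101(✓)  011111(✓)  100011(✓)  100100  101110(✓)  110010(✓)  110011(✓)  110110(✓)  111010(✓)  111011(✓)  111100(✓)  111101(✓)  111110(✓)
size-2^1 implicants → -10110  -11010  -11101  01-111  01011-  0111-1  1-0011  1-1110  11-010(✓)  11-011(✓)  11-110(✓)  110-10(✓)  11001-(✓)  111-10(✓)  11101-(✓)  1111-0  11110-
size-2^2 implicants → 11--10  11-01-
Unchecked terms (primes): -10110, -11010, -11101, 000010, 01-111, 01011-, 0111-1, 1-0011, 1-1110, 100100, 11--10, 11-01-, 1111-0, 11110-
Minterm coverage:
  m2 ⊆ 000010 [E]
  m23 ⊆ 01-111,01011-
  m29 ⊆ -11101,0111-1
  m31 ⊆ 01-111,0111-1
  m36 ⊆ 100100 [E]
  m46 ⊆ 1-1110 [E]
  m50 ⊆ 11--10,11-01-
  m51 ⊆ 1-0011,11-01-
  m58 ⊆ -11010,11--10,11-01-
  m59 ⊆ 11-01- [E]
  m60 ⊆ 1111-0,11110-
  m61 ⊆ -11101,11110-
  m62 ⊆ 1-1110,11--10,1111-0
E = {000010, 1-1110, 100100, 11-01-}
Petrick residual → -11101, 01-111, 1111-0
Cover = bcde'f + a'b'c'd'ef' + a'bdef + acdef' + ab'c'de'f' + abd'e + abcdf'  |cover|=7

7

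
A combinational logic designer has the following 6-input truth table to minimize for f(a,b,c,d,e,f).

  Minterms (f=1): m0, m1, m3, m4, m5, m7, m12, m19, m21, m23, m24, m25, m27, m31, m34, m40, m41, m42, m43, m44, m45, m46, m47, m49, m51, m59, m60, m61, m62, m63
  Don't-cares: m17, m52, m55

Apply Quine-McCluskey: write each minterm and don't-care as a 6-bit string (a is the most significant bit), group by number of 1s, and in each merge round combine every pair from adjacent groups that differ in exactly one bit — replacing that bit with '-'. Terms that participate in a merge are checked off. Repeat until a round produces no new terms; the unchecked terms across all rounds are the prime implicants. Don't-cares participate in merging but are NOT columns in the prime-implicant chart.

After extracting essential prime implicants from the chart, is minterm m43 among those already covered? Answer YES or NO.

Round 0: 000000✓ 000001✓ 000011✓ 000100✓ 000101✓ 000111✓ 001100✓ 010001✓ 010011✓ 010101✓ 010111✓ 011000✓ 011001✓ 011011✓ 011111✓ 100010✓ 101000✓ 101001✓ 101010✓ 101011✓ 101100✓ 101101✓ 101110✓ 101111✓ 110001✓ 110011✓ 110100✓ 110111✓ 111011✓ 111100✓ 111101✓ 111110✓ 111111✓
Round 1: -01100 -10001✓ -10011✓ -10111✓ -11011✓ -11111✓ 0-0001✓ 0-0011✓ 0-0101✓ 0-0111✓ 00-100 000-00✓ 000-01✓ 000-11✓ 0000-1✓ 00000-✓ 0001-1✓ 00010-✓ 01-001✓ 01-011✓ 01-111✓ 010-01✓ 010-11✓ 0100-1✓ 0101-1✓ 011-11✓ 0110-1✓ 01100- 1-1011✓ 1-1100✓ 1-1101✓ 1-1110✓ 1-1111✓ 10-010 101-00✓ 101-01✓ 101-10✓ 101-11✓ 1010-0✓ 1010-1✓ 10100-✓ 10101-✓ 1011-0✓ 1011-1✓ 10110-✓ 10111-✓ 11-011✓ 11-100 11-111✓ 110-11✓ 1100-1✓ 111-11✓ 1111-0✓ 1111-1✓ 11110-✓ 11111-✓
Round 2: -1-011✓ -1-111✓ -10-11✓ -100-1 -11-11✓ 0-0-01✓ 0-0-11✓ 0-00-1✓ 0-01-1✓ 000--1✓ 000-0- 01--11✓ 01-0-1 010--1✓ 1-1-11 1-11-0✓ 1-11-1✓ 1-110-✓ 1-111-✓ 101--0✓ 101--1✓ 101-0-✓ 101-1-✓ 1010--✓ 1011--✓ 11--11✓ 1111--✓
Round 3: -1--11 0-0--1 1-11-- 101---
PIs = {-01100, -1--11, -100-1, 0-0--1, 00-100, 000-0-, 01-0-1, 01100-, 1-1-11, 1-11--, 10-010, 101---, 11-100}
Coverage chart:
  m0: 000-0- ←essential
  m1: 0-0--1,000-0-
  m3: 0-0--1 ←essential
  m4: 00-100,000-0-
  m5: 0-0--1,000-0-
  m7: 0-0--1 ←essential
  m12: -01100,00-100
  m19: -1--11,-100-1,0-0--1,01-0-1
  m21: 0-0--1 ←essential
  m23: -1--11,0-0--1
  m24: 01100- ←essential
  m25: 01-0-1,01100-
  m27: -1--11,01-0-1
  m31: -1--11 ←essential
  m34: 10-010 ←essential
  m40: 101--- ←essential
  m41: 101--- ←essential
  m42: 10-010,101---
  m43: 1-1-11,101---
  m44: -01100,1-11--,101---
  m45: 1-11--,101---
  m46: 1-11--,101---
  m47: 1-1-11,1-11--,101---
  m49: -100-1 ←essential
  m51: -1--11,-100-1
  m59: -1--11,1-1-11
  m60: 1-11--,11-100
  m61: 1-11-- ←essential
  m62: 1-11-- ←essential
  m63: -1--11,1-1-11,1-11--
Essential: -1--11, -100-1, 0-0--1, 000-0-, 01100-, 1-11--, 10-010, 101---

YES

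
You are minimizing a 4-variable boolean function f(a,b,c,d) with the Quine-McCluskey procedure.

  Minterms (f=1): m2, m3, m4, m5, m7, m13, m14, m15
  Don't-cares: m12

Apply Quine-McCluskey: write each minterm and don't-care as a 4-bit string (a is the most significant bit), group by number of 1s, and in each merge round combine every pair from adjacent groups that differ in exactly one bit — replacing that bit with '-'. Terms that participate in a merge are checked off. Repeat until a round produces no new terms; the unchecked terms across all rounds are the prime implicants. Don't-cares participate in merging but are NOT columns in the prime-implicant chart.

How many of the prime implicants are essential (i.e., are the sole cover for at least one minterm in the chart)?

3

Round 0: 0010✓ 0011✓ 0100✓ 0101✓ 0111✓ 1100✓ 1101✓ 1110✓ 1111✓
Round 1: -100✓ -101✓ -111✓ 0-11 001- 01-1✓ 010-✓ 11-0✓ 11-1✓ 110-✓ 111-✓
Round 2: -1-1 -10- 11--
PIs = {-1-1, -10-, 0-11, 001-, 11--}
Coverage chart:
  m2: 001- ←essential
  m3: 0-11,001-
  m4: -10- ←essential
  m5: -1-1,-10-
  m7: -1-1,0-11
  m13: -1-1,-10-,11--
  m14: 11-- ←essential
  m15: -1-1,11--
Essential: -10-, 001-, 11--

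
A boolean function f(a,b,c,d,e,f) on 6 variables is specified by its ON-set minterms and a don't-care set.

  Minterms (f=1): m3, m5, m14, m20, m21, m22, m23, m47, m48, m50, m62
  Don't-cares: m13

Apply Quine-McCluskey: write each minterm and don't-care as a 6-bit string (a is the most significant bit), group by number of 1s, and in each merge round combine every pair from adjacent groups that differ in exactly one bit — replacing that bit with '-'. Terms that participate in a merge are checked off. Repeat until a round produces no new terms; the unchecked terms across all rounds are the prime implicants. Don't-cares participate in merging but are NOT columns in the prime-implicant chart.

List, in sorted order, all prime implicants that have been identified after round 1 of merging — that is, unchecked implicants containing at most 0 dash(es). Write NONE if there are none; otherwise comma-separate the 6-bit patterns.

size-2^0 implicants → 000011  000101(✓)  001101(✓)  001110  010100(✓)  010101(✓)  010110(✓)  010111(✓)  101111  110000(✓)  110010(✓)  111110
size-2^1 implicants → 0-0101  00-101  0101-0(✓)  0101-1(✓)  01010-(✓)  01011-(✓)  1100-0
size-2^2 implicants → 0101--
Unchecked terms (primes): 0-0101, 00-101, 000011, 001110, 0101--, 101111, 1100-0, 111110

000011, 001110, 101111, 111110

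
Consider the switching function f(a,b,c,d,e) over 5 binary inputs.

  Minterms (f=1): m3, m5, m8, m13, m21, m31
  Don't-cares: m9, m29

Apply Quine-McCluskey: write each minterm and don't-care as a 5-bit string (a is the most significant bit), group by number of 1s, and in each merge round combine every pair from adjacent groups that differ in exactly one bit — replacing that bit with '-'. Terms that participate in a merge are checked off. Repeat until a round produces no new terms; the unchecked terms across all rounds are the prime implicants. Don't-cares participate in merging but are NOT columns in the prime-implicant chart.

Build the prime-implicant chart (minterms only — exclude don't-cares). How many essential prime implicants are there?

size-2^0 implicants → 00011  00101(✓)  01000(✓)  01001(✓)  01101(✓)  10101(✓)  11101(✓)  11111(✓)
size-2^1 implicants → -0101(✓)  -1101(✓)  0-101(✓)  01-01  0100-  1-101(✓)  111-1
size-2^2 implicants → --101
Unchecked terms (primes): --101, 00011, 01-01, 0100-, 111-1
Minterm coverage:
  m3 ⊆ 00011 [E]
  m5 ⊆ --101 [E]
  m8 ⊆ 0100- [E]
  m13 ⊆ --101,01-01
  m21 ⊆ --101 [E]
  m31 ⊆ 111-1 [E]
E = {--101, 00011, 0100-, 111-1}

4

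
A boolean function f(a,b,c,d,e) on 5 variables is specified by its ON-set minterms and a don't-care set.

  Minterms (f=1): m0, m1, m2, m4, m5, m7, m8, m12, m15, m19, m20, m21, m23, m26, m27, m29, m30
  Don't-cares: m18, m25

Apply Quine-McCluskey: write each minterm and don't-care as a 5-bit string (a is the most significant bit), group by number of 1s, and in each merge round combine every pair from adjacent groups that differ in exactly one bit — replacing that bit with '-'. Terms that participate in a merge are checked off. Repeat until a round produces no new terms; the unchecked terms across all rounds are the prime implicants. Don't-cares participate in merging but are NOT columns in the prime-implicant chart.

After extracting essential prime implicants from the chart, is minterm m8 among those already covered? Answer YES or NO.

Round 0: 00000✓ 00001✓ 00010✓ 00100✓ 00101✓ 00111✓ 01000✓ 01100✓ 01111✓ 10010✓ 10011✓ 10100✓ 10101✓ 10111✓ 11001✓ 11010✓ 11011✓ 11101✓ 11110✓
Round 1: -0010 -0100✓ -0101✓ -0111✓ 0-000✓ 0-100✓ 0-111 00-00✓ 00-01✓ 000-0 0000-✓ 001-1✓ 0010-✓ 01-00✓ 1-010✓ 1-011✓ 1-101 10-11 1001-✓ 101-1✓ 1010-✓ 11-01 11-10 110-1 1101-✓
Round 2: -01-1 -010- 0--00 00-0- 1-01-
PIs = {-0010, -01-1, -010-, 0--00, 0-111, 00-0-, 000-0, 1-01-, 1-101, 10-11, 11-01, 11-10, 110-1}
Coverage chart:
  m0: 0--00,00-0-,000-0
  m1: 00-0- ←essential
  m2: -0010,000-0
  m4: -010-,0--00,00-0-
  m5: -01-1,-010-,00-0-
  m7: -01-1,0-111
  m8: 0--00 ←essential
  m12: 0--00 ←essential
  m15: 0-111 ←essential
  m19: 1-01-,10-11
  m20: -010- ←essential
  m21: -01-1,-010-,1-101
  m23: -01-1,10-11
  m26: 1-01-,11-10
  m27: 1-01-,110-1
  m29: 1-101,11-01
  m30: 11-10 ←essential
Essential: -010-, 0--00, 0-111, 00-0-, 11-10

YES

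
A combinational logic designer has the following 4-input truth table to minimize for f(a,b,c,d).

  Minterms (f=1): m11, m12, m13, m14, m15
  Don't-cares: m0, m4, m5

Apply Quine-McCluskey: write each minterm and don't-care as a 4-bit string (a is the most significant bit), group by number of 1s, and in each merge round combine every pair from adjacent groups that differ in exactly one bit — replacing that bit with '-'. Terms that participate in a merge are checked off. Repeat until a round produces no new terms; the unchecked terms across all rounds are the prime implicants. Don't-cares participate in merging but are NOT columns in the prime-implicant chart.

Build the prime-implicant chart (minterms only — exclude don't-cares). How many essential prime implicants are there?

Round 0: 0000✓ 0100✓ 0101✓ 1011✓ 1100✓ 1101✓ 1110✓ 1111✓
Round 1: -100✓ -101✓ 0-00 010-✓ 1-11 11-0✓ 11-1✓ 110-✓ 111-✓
Round 2: -10- 11--
PIs = {-10-, 0-00, 1-11, 11--}
Coverage chart:
  m11: 1-11 ←essential
  m12: -10-,11--
  m13: -10-,11--
  m14: 11-- ←essential
  m15: 1-11,11--
Essential: 1-11, 11--

2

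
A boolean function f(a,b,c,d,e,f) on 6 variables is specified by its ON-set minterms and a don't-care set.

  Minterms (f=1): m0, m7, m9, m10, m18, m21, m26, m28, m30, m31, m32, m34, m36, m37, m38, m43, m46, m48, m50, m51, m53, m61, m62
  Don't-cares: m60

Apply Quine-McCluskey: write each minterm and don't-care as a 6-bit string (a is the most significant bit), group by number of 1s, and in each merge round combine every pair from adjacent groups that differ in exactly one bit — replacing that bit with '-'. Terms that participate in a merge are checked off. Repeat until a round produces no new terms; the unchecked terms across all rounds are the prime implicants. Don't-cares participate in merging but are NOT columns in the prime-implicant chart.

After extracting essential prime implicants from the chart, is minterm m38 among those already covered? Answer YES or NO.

size-2^0 implicants → 000000(✓)  000111  001001  001010(✓)  010010(✓)  010101(✓)  011010(✓)  011100(✓)  011110(✓)  011111(✓)  100000(✓)  100010(✓)  100100(✓)  100101(✓)  100110(✓)  101011  101110(✓)  110000(✓)  110010(✓)  110011(✓)  110101(✓)  111100(✓)  111101(✓)  111110(✓)
size-2^1 implicants → -00000  -10010  -10101  -11100(✓)  -11110(✓)  0-1010  01-010  011-10  0111-0(✓)  01111-  1-0000(✓)  1-0010(✓)  1-0101  1-1110  10-110  100-00(✓)  100-10(✓)  1000-0(✓)  1001-0(✓)  10010-  11-101  1100-0(✓)  11001-  1111-0(✓)  11110-
size-2^2 implicants → -111-0  1-00-0  100--0
Unchecked terms (primes): -00000, -10010, -10101, -111-0, 0-1010, 000111, 001001, 01-010, 011-10, 01111-, 1-00-0, 1-0101, 1-1110, 10-110, 100--0, 10010-, 101011, 11-101, 11001-, 11110-
Minterm coverage:
  m0 ⊆ -00000 [E]
  m7 ⊆ 000111 [E]
  m9 ⊆ 001001 [E]
  m10 ⊆ 0-1010 [E]
  m18 ⊆ -10010,01-010
  m21 ⊆ -10101 [E]
  m26 ⊆ 0-1010,01-010,011-10
  m28 ⊆ -111-0 [E]
  m30 ⊆ -111-0,011-10,01111-
  m31 ⊆ 01111- [E]
  m32 ⊆ -00000,1-00-0,100--0
  m34 ⊆ 1-00-0,100--0
  m36 ⊆ 100--0,10010-
  m37 ⊆ 1-0101,10010-
  m38 ⊆ 10-110,100--0
  m43 ⊆ 101011 [E]
  m46 ⊆ 1-1110,10-110
  m48 ⊆ 1-00-0 [E]
  m50 ⊆ -10010,1-00-0,11001-
  m51 ⊆ 11001- [E]
  m53 ⊆ -10101,1-0101,11-101
  m61 ⊆ 11-101,11110-
  m62 ⊆ -111-0,1-1110
E = {-00000, -10101, -111-0, 0-1010, 000111, 001001, 01111-, 1-00-0, 101011, 11001-}

NO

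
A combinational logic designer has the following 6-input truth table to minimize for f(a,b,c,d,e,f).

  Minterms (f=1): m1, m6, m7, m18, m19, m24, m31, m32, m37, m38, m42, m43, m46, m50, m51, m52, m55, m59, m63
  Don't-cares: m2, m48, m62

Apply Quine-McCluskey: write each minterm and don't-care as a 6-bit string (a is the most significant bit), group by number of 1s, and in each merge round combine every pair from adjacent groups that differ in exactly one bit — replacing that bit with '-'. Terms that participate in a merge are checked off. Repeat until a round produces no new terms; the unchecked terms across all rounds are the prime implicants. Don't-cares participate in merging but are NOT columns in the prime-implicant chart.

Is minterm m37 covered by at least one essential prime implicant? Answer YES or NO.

YES

[col 0] 000001, 000010*, 000110*, 000111*, 010010*, 010011*, 011000, 011111*, 100000*, 100101, 100110*, 101010*, 101011*, 101110*, 110000*, 110010*, 110011*, 110100*, 110111*, 111011*, 111110*, 111111*
[col 1] -00110, -10010*, -10011*, -11111, 0-0010, 000-10, 00011-, 01001-*, 1-0000, 1-1011, 1-1110, 10-110, 101-10, 10101-, 11-011*, 11-111*, 110-00, 110-11*, 1100-0, 11001-*, 111-11*, 11111-
[col 2] -1001-, 11--11
Prime implicants: -00110, -1001-, -11111, 0-0010, 000-10, 000001, 00011-, 011000, 1-0000, 1-1011, 1-1110, 10-110, 100101, 101-10, 10101-, 11--11, 110-00, 1100-0, 11111-
PI chart (minterm → PIs covering it):
  1 | 000001  (sole → essential)
  6 | -00110,000-10,00011-
  7 | 00011-  (sole → essential)
  18 | -1001-,0-0010
  19 | -1001-  (sole → essential)
  24 | 011000  (sole → essential)
  31 | -11111  (sole → essential)
  32 | 1-0000  (sole → essential)
  37 | 100101  (sole → essential)
  38 | -00110,10-110
  42 | 101-10,10101-
  43 | 1-1011,10101-
  46 | 1-1110,10-110,101-10
  50 | -1001-,1100-0
  51 | -1001-,11--11
  52 | 110-00  (sole → essential)
  55 | 11--11  (sole → essential)
  59 | 1-1011,11--11
  63 | -11111,11--11,11111-
Essential prime implicants: -1001-, -11111, 000001, 00011-, 011000, 1-0000, 100101, 11--11, 110-00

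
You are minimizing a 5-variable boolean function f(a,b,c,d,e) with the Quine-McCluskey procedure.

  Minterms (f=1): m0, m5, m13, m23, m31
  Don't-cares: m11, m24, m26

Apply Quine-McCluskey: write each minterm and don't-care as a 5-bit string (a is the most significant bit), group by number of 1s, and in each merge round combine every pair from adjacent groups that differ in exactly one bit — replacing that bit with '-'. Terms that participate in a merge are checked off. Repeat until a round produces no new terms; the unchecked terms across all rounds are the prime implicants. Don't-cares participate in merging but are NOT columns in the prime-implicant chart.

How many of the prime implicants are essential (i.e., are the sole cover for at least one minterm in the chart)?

Round 0: 00000 00101✓ 01011 01101✓ 10111✓ 11000✓ 11010✓ 11111✓
Round 1: 0-101 1-111 110-0
PIs = {0-101, 00000, 01011, 1-111, 110-0}
Coverage chart:
  m0: 00000 ←essential
  m5: 0-101 ←essential
  m13: 0-101 ←essential
  m23: 1-111 ←essential
  m31: 1-111 ←essential
Essential: 0-101, 00000, 1-111

3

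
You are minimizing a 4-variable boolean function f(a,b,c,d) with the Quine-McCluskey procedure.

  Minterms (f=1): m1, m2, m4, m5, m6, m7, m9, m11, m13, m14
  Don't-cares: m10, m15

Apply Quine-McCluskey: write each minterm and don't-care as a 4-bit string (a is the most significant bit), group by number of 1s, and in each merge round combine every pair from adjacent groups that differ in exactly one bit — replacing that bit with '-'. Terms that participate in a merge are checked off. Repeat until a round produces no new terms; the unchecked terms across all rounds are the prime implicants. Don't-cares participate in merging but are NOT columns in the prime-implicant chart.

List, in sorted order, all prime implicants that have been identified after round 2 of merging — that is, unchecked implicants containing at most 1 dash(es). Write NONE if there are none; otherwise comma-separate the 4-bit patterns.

Round 0: 0001✓ 0010✓ 0100✓ 0101✓ 0110✓ 0111✓ 1001✓ 1010✓ 1011✓ 1101✓ 1110✓ 1111✓
Round 1: -001✓ -010✓ -101✓ -110✓ -111✓ 0-01✓ 0-10✓ 01-0✓ 01-1✓ 010-✓ 011-✓ 1-01✓ 1-10✓ 1-11✓ 10-1✓ 101-✓ 11-1✓ 111-✓
Round 2: --01 --10 -1-1 -11- 01-- 1--1 1-1-
PIs = {--01, --10, -1-1, -11-, 01--, 1--1, 1-1-}

NONE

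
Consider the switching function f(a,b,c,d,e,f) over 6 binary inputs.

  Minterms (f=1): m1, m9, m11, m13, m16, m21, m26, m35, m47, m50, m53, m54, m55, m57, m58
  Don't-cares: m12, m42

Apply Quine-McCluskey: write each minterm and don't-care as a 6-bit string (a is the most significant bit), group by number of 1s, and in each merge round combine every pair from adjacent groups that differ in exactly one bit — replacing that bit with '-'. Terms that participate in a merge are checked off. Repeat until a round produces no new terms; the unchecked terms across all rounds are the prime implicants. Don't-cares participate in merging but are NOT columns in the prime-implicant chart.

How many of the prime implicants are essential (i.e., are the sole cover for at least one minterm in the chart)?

[col 0] 000001*, 001001*, 001011*, 001100*, 001101*, 010000, 010101*, 011010*, 100011, 101010*, 101111, 110010*, 110101*, 110110*, 110111*, 111001, 111010*
[col 1] -10101, -11010, 00-001, 001-01, 0010-1, 00110-, 1-1010, 11-010, 110-10, 1101-1, 11011-
Prime implicants: -10101, -11010, 00-001, 001-01, 0010-1, 00110-, 010000, 1-1010, 100011, 101111, 11-010, 110-10, 1101-1, 11011-, 111001
PI chart (minterm → PIs covering it):
  1 | 00-001  (sole → essential)
  9 | 00-001,001-01,0010-1
  11 | 0010-1  (sole → essential)
  13 | 001-01,00110-
  16 | 010000  (sole → essential)
  21 | -10101  (sole → essential)
  26 | -11010  (sole → essential)
  35 | 100011  (sole → essential)
  47 | 101111  (sole → essential)
  50 | 11-010,110-10
  53 | -10101,1101-1
  54 | 110-10,11011-
  55 | 1101-1,11011-
  57 | 111001  (sole → essential)
  58 | -11010,1-1010,11-010
Essential prime implicants: -10101, -11010, 00-001, 0010-1, 010000, 100011, 101111, 111001

8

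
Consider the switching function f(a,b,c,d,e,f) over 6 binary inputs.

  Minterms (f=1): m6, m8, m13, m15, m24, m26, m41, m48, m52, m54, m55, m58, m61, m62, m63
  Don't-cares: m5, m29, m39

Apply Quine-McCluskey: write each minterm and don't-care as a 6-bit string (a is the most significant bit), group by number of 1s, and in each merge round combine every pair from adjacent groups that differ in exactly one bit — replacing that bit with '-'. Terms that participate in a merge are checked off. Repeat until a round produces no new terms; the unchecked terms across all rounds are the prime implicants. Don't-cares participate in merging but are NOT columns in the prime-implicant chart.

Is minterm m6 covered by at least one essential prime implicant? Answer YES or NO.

YES

Round 0: 000101✓ 000110 001000✓ 001101✓ 001111✓ 011000✓ 011010✓ 011101✓ 100111✓ 101001 110000✓ 110100✓ 110110✓ 110111✓ 111010✓ 111101✓ 111110✓ 111111✓
Round 1: -11010 -11101 0-1000 0-1101 00-101 0011-1 0110-0 1-0111 11-110✓ 11-111✓ 110-00 1101-0 11011-✓ 111-10 1111-1 11111-✓
Round 2: 11-11-
PIs = {-11010, -11101, 0-1000, 0-1101, 00-101, 000110, 0011-1, 0110-0, 1-0111, 101001, 11-11-, 110-00, 1101-0, 111-10, 1111-1}
Coverage chart:
  m6: 000110 ←essential
  m8: 0-1000 ←essential
  m13: 0-1101,00-101,0011-1
  m15: 0011-1 ←essential
  m24: 0-1000,0110-0
  m26: -11010,0110-0
  m41: 101001 ←essential
  m48: 110-00 ←essential
  m52: 110-00,1101-0
  m54: 11-11-,1101-0
  m55: 1-0111,11-11-
  m58: -11010,111-10
  m61: -11101,1111-1
  m62: 11-11-,111-10
  m63: 11-11-,1111-1
Essential: 0-1000, 000110, 0011-1, 101001, 110-00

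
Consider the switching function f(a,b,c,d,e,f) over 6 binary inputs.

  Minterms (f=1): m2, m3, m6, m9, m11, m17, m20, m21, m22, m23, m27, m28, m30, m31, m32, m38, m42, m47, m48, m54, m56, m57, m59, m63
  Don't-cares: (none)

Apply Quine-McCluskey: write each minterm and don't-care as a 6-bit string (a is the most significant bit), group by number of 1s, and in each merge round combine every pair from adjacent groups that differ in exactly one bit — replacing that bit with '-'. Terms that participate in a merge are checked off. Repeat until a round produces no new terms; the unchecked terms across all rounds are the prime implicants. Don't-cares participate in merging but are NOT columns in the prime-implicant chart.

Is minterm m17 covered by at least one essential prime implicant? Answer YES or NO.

YES

Round 0: 000010✓ 000011✓ 000110✓ 001001✓ 001011✓ 010001✓ 010100✓ 010101✓ 010110✓ 010111✓ 011011✓ 011100✓ 011110✓ 011111✓ 100000✓ 100110✓ 101010 101111✓ 110000✓ 110110✓ 111000✓ 111001✓ 111011✓ 111111✓
Round 1: -00110✓ -10110✓ -11011✓ -11111✓ 0-0110✓ 0-1011 00-011 000-10 00001- 0010-1 01-100✓ 01-110✓ 01-111✓ 010-01 0101-0✓ 0101-1✓ 01010-✓ 01011-✓ 011-11✓ 0111-0✓ 01111-✓ 1-0000 1-0110✓ 1-1111 11-000 111-11✓ 1110-1 11100-
Round 2: --0110 -11-11 01-1-0 01-11- 0101--
PIs = {--0110, -11-11, 0-1011, 00-011, 000-10, 00001-, 0010-1, 01-1-0, 01-11-, 010-01, 0101--, 1-0000, 1-1111, 101010, 11-000, 1110-1, 11100-}
Coverage chart:
  m2: 000-10,00001-
  m3: 00-011,00001-
  m6: --0110,000-10
  m9: 0010-1 ←essential
  m11: 0-1011,00-011,0010-1
  m17: 010-01 ←essential
  m20: 01-1-0,0101--
  m21: 010-01,0101--
  m22: --0110,01-1-0,01-11-,0101--
  m23: 01-11-,0101--
  m27: -11-11,0-1011
  m28: 01-1-0 ←essential
  m30: 01-1-0,01-11-
  m31: -11-11,01-11-
  m32: 1-0000 ←essential
  m38: --0110 ←essential
  m42: 101010 ←essential
  m47: 1-1111 ←essential
  m48: 1-0000,11-000
  m54: --0110 ←essential
  m56: 11-000,11100-
  m57: 1110-1,11100-
  m59: -11-11,1110-1
  m63: -11-11,1-1111
Essential: --0110, 0010-1, 01-1-0, 010-01, 1-0000, 1-1111, 101010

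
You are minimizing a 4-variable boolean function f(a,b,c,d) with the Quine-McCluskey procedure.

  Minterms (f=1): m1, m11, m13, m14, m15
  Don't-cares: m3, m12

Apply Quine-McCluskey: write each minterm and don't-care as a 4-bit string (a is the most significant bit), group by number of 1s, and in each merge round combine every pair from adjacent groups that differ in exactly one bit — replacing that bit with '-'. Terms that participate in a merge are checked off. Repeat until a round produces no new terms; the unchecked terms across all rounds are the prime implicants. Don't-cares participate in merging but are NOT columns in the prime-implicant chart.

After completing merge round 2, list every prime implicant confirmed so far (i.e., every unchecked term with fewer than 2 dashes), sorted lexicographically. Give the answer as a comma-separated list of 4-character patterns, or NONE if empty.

-011, 00-1, 1-11

Round 0: 0001✓ 0011✓ 1011✓ 1100✓ 1101✓ 1110✓ 1111✓
Round 1: -011 00-1 1-11 11-0✓ 11-1✓ 110-✓ 111-✓
Round 2: 11--
PIs = {-011, 00-1, 1-11, 11--}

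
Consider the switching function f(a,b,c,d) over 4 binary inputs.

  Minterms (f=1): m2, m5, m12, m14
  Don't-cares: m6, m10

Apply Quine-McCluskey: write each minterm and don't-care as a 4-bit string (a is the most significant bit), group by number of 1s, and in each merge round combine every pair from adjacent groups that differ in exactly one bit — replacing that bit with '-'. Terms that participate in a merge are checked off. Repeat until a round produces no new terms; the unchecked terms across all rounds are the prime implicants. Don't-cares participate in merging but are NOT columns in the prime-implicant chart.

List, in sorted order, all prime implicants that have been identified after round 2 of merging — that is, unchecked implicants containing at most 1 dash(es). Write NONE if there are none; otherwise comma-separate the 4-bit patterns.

size-2^0 implicants → 0010(✓)  0101  0110(✓)  1010(✓)  1100(✓)  1110(✓)
size-2^1 implicants → -010(✓)  -110(✓)  0-10(✓)  1-10(✓)  11-0
size-2^2 implicants → --10
Unchecked terms (primes): --10, 0101, 11-0

0101, 11-0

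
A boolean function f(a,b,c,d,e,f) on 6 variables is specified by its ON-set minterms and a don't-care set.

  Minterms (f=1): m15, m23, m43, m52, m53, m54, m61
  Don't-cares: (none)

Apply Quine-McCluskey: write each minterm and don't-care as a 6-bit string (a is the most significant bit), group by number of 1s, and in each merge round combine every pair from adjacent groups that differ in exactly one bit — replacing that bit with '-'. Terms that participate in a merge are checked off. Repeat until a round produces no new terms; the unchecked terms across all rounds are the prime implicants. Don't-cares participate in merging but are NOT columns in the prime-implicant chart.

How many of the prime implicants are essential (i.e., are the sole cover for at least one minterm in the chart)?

Round 0: 001111 010111 101011 110100✓ 110101✓ 110110✓ 111101✓
Round 1: 11-101 1101-0 11010-
PIs = {001111, 010111, 101011, 11-101, 1101-0, 11010-}
Coverage chart:
  m15: 001111 ←essential
  m23: 010111 ←essential
  m43: 101011 ←essential
  m52: 1101-0,11010-
  m53: 11-101,11010-
  m54: 1101-0 ←essential
  m61: 11-101 ←essential
Essential: 001111, 010111, 101011, 11-101, 1101-0

5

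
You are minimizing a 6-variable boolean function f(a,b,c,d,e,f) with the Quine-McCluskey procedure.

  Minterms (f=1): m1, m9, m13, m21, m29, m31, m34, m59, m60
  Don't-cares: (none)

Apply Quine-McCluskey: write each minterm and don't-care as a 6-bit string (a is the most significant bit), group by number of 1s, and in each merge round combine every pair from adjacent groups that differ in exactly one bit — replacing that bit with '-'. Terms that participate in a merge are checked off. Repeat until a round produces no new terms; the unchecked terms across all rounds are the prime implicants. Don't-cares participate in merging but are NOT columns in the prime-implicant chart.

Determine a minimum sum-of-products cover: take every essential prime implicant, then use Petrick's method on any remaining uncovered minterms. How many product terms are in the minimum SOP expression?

7

size-2^0 implicants → 000001(✓)  001001(✓)  001101(✓)  010101(✓)  011101(✓)  011111(✓)  100010  111011  111100
size-2^1 implicants → 0-1101  00-001  001-01  01-101  0111-1
Unchecked terms (primes): 0-1101, 00-001, 001-01, 01-101, 0111-1, 100010, 111011, 111100
Minterm coverage:
  m1 ⊆ 00-001 [E]
  m9 ⊆ 00-001,001-01
  m13 ⊆ 0-1101,001-01
  m21 ⊆ 01-101 [E]
  m29 ⊆ 0-1101,01-101,0111-1
  m31 ⊆ 0111-1 [E]
  m34 ⊆ 100010 [E]
  m59 ⊆ 111011 [E]
  m60 ⊆ 111100 [E]
E = {00-001, 01-101, 0111-1, 100010, 111011, 111100}
Petrick residual → 0-1101
Cover = a'cde'f + a'b'd'e'f + a'bde'f + a'bcdf + ab'c'd'ef' + abcd'ef + abcde'f'  |cover|=7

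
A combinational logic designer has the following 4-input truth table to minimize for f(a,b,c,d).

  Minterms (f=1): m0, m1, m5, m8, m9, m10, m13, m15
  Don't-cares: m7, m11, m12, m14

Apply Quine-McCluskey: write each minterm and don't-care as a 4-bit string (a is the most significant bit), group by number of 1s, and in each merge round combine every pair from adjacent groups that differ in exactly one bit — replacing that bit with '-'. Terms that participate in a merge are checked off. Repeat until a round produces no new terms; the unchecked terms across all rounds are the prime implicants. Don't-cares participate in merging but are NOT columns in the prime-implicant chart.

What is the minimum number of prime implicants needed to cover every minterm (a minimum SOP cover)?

Round 0: 0000✓ 0001✓ 0101✓ 0111✓ 1000✓ 1001✓ 1010✓ 1011✓ 1100✓ 1101✓ 1110✓ 1111✓
Round 1: -000✓ -001✓ -101✓ -111✓ 0-01✓ 000-✓ 01-1✓ 1-00✓ 1-01✓ 1-10✓ 1-11✓ 10-0✓ 10-1✓ 100-✓ 101-✓ 11-0✓ 11-1✓ 110-✓ 111-✓
Round 2: --01 -00- -1-1 1--0✓ 1--1✓ 1-0-✓ 1-1-✓ 10--✓ 11--✓
Round 3: 1---
PIs = {--01, -00-, -1-1, 1---}
Coverage chart:
  m0: -00- ←essential
  m1: --01,-00-
  m5: --01,-1-1
  m8: -00-,1---
  m9: --01,-00-,1---
  m10: 1--- ←essential
  m13: --01,-1-1,1---
  m15: -1-1,1---
Essential: -00-, 1---
Petrick residual → --01
Min cover (3 terms): c'd + b'c' + a

3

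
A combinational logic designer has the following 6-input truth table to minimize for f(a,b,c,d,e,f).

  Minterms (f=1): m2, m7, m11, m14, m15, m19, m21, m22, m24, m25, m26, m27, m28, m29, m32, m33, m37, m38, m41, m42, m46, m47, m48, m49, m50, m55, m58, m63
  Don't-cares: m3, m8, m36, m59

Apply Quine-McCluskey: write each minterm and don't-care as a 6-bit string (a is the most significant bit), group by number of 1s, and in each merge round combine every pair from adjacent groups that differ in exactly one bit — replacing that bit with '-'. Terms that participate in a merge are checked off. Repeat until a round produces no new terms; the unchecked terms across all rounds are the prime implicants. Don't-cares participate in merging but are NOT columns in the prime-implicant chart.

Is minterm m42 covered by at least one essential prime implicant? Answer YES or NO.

NO

size-2^0 implicants → 000010(✓)  000011(✓)  000111(✓)  001000(✓)  001011(✓)  001110(✓)  001111(✓)  010011(✓)  010101(✓)  010110  011000(✓)  011001(✓)  011010(✓)  011011(✓)  011100(✓)  011101(✓)  100000(✓)  100001(✓)  100100(✓)  100101(✓)  100110(✓)  101001(✓)  101010(✓)  101110(✓)  101111(✓)  110000(✓)  110001(✓)  110010(✓)  110111(✓)  111010(✓)  111011(✓)  111111(✓)
size-2^1 implicants → -01110(✓)  -01111(✓)  -11010(✓)  -11011(✓)  0-0011(✓)  0-1000  0-1011(✓)  00-011(✓)  00-111(✓)  000-11(✓)  00001-  001-11(✓)  00111-(✓)  01-011(✓)  01-101  011-00(✓)  011-01(✓)  0110-0(✓)  0110-1(✓)  01100-(✓)  01101-(✓)  01110-(✓)  1-0000(✓)  1-0001(✓)  1-1010  1-1111  10-001  10-110  100-00(✓)  100-01(✓)  10000-(✓)  1001-0  10010-(✓)  101-10  10111-(✓)  11-010  11-111  1100-0  11000-(✓)  111-11  11101-(✓)
size-2^2 implicants → -0111-  -1101-  0--011  00--11  011-0-  0110--  1-000-  100-0-
Unchecked terms (primes): -0111-, -1101-, 0--011, 0-1000, 00--11, 00001-, 01-101, 010110, 011-0-, 0110--, 1-000-, 1-1010, 1-1111, 10-001, 10-110, 100-0-, 1001-0, 101-10, 11-010, 11-111, 1100-0, 111-11
Minterm coverage:
  m2 ⊆ 00001- [E]
  m7 ⊆ 00--11 [E]
  m11 ⊆ 0--011,00--11
  m14 ⊆ -0111- [E]
  m15 ⊆ -0111-,00--11
  m19 ⊆ 0--011 [E]
  m21 ⊆ 01-101 [E]
  m22 ⊆ 010110 [E]
  m24 ⊆ 0-1000,011-0-,0110--
  m25 ⊆ 011-0-,0110--
  m26 ⊆ -1101-,0110--
  m27 ⊆ -1101-,0--011,0110--
  m28 ⊆ 011-0- [E]
  m29 ⊆ 01-101,011-0-
  m32 ⊆ 1-000-,100-0-
  m33 ⊆ 1-000-,10-001,100-0-
  m37 ⊆ 100-0- [E]
  m38 ⊆ 10-110,1001-0
  m41 ⊆ 10-001 [E]
  m42 ⊆ 1-1010,101-10
  m46 ⊆ -0111-,10-110,101-10
  m47 ⊆ -0111-,1-1111
  m48 ⊆ 1-000-,1100-0
  m49 ⊆ 1-000- [E]
  m50 ⊆ 11-010,1100-0
  m55 ⊆ 11-111 [E]
  m58 ⊆ -1101-,1-1010,11-010
  m63 ⊆ 1-1111,11-111,111-11
E = {-0111-, 0--011, 00--11, 00001-, 01-101, 010110, 011-0-, 1-000-, 10-001, 100-0-, 11-111}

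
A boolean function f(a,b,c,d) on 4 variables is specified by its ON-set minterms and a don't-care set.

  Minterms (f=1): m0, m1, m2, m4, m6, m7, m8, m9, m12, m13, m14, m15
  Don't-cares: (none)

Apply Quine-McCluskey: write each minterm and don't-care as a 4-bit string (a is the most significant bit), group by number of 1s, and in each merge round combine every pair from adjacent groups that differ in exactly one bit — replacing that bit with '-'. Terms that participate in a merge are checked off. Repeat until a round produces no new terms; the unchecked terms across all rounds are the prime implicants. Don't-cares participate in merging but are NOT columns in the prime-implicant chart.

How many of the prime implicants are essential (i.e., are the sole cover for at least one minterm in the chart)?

3

Round 0: 0000✓ 0001✓ 0010✓ 0100✓ 0110✓ 0111✓ 1000✓ 1001✓ 1100✓ 1101✓ 1110✓ 1111✓
Round 1: -000✓ -001✓ -100✓ -110✓ -111✓ 0-00✓ 0-10✓ 00-0✓ 000-✓ 01-0✓ 011-✓ 1-00✓ 1-01✓ 100-✓ 11-0✓ 11-1✓ 110-✓ 111-✓
Round 2: --00 -00- -1-0 -11- 0--0 1-0- 11--
PIs = {--00, -00-, -1-0, -11-, 0--0, 1-0-, 11--}
Coverage chart:
  m0: --00,-00-,0--0
  m1: -00- ←essential
  m2: 0--0 ←essential
  m4: --00,-1-0,0--0
  m6: -1-0,-11-,0--0
  m7: -11- ←essential
  m8: --00,-00-,1-0-
  m9: -00-,1-0-
  m12: --00,-1-0,1-0-,11--
  m13: 1-0-,11--
  m14: -1-0,-11-,11--
  m15: -11-,11--
Essential: -00-, -11-, 0--0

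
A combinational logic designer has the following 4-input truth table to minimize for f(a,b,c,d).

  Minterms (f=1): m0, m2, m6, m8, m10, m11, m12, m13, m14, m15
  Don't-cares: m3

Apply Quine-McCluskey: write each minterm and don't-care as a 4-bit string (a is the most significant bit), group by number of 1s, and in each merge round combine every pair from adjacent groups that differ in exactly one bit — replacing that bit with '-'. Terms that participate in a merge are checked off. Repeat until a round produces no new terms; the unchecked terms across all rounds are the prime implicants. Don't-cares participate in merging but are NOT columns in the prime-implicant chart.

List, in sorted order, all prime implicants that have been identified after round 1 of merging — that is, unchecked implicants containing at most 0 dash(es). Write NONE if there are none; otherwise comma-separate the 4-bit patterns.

Round 0: 0000✓ 0010✓ 0011✓ 0110✓ 1000✓ 1010✓ 1011✓ 1100✓ 1101✓ 1110✓ 1111✓
Round 1: -000✓ -010✓ -011✓ -110✓ 0-10✓ 00-0✓ 001-✓ 1-00✓ 1-10✓ 1-11✓ 10-0✓ 101-✓ 11-0✓ 11-1✓ 110-✓ 111-✓
Round 2: --10 -0-0 -01- 1--0 1-1- 11--
PIs = {--10, -0-0, -01-, 1--0, 1-1-, 11--}

NONE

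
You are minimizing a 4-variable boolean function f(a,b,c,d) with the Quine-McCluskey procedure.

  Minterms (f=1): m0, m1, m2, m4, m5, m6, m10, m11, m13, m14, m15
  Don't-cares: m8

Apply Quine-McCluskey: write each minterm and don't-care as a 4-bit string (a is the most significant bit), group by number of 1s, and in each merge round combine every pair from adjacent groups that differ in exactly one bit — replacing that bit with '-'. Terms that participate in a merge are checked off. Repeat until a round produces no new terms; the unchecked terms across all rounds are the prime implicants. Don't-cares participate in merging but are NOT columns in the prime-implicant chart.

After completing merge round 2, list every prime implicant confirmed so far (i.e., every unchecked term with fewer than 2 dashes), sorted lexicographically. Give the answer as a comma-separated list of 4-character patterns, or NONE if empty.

-101, 11-1

[col 0] 0000*, 0001*, 0010*, 0100*, 0101*, 0110*, 1000*, 1010*, 1011*, 1101*, 1110*, 1111*
[col 1] -000*, -010*, -101, -110*, 0-00*, 0-01*, 0-10*, 00-0*, 000-*, 01-0*, 010-*, 1-10*, 1-11*, 10-0*, 101-*, 11-1, 111-*
[col 2] --10, -0-0, 0--0, 0-0-, 1-1-
Prime implicants: --10, -0-0, -101, 0--0, 0-0-, 1-1-, 11-1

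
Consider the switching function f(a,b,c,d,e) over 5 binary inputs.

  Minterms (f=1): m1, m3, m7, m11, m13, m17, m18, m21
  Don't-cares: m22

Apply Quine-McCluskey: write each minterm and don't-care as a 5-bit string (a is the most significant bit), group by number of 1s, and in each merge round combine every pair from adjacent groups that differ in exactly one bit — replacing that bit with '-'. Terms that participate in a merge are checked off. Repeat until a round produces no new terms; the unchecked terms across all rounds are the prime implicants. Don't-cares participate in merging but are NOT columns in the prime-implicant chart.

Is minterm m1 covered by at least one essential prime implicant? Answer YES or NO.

NO

Round 0: 00001✓ 00011✓ 00111✓ 01011✓ 01101 10001✓ 10010✓ 10101✓ 10110✓
Round 1: -0001 0-011 00-11 000-1 10-01 10-10
PIs = {-0001, 0-011, 00-11, 000-1, 01101, 10-01, 10-10}
Coverage chart:
  m1: -0001,000-1
  m3: 0-011,00-11,000-1
  m7: 00-11 ←essential
  m11: 0-011 ←essential
  m13: 01101 ←essential
  m17: -0001,10-01
  m18: 10-10 ←essential
  m21: 10-01 ←essential
Essential: 0-011, 00-11, 01101, 10-01, 10-10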